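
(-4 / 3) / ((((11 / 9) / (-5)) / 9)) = 49.09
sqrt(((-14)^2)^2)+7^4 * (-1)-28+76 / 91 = -203127 / 91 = -2232.16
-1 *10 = -10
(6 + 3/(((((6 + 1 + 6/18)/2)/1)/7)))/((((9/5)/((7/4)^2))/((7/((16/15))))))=368725/2816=130.94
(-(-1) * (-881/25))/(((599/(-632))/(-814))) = -453228688/14975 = -30265.69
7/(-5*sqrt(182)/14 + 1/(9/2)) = -2835*sqrt(182)/26269-1764/26269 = -1.52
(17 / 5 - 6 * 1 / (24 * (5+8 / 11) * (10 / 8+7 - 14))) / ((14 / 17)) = 4.14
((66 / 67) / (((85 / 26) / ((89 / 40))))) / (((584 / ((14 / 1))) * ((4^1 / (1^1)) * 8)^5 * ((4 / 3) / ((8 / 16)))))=801801 / 4463920572006400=0.00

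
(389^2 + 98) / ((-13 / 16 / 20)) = -48454080 / 13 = -3727236.92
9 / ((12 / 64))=48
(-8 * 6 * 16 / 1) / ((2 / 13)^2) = -32448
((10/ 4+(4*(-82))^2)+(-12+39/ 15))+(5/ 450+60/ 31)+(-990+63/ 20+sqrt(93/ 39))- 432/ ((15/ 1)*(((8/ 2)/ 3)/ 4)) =sqrt(403)/ 13+118860469/ 1116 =106507.34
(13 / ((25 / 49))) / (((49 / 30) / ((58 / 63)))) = 1508 / 105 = 14.36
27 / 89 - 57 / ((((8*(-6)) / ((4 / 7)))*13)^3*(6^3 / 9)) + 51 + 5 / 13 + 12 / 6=49776576387227 / 927145529856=53.69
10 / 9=1.11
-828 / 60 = -69 / 5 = -13.80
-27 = -27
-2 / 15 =-0.13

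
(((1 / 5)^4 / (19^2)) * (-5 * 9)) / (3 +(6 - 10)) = 9 / 45125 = 0.00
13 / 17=0.76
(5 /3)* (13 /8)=65 /24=2.71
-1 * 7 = -7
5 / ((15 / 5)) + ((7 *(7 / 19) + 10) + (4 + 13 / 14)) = 15301 / 798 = 19.17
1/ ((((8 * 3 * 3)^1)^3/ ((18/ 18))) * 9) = 1/ 3359232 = 0.00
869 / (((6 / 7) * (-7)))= -869 / 6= -144.83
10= 10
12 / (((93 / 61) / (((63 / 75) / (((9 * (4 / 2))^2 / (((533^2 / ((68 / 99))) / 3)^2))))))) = 4169865831438307 / 10750800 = 387865631.53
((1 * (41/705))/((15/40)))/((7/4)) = 1312/14805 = 0.09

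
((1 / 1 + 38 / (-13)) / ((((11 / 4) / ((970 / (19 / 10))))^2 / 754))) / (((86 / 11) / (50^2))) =-2728610000000000 / 170753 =-15979865653.90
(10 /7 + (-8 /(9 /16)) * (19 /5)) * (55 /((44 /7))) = -8287 /18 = -460.39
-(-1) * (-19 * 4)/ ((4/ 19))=-361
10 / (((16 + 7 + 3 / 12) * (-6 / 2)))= -40 / 279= -0.14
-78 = -78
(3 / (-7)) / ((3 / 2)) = -2 / 7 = -0.29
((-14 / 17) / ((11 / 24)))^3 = -37933056 / 6539203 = -5.80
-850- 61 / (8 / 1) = -857.62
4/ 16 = 1/ 4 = 0.25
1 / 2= 0.50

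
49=49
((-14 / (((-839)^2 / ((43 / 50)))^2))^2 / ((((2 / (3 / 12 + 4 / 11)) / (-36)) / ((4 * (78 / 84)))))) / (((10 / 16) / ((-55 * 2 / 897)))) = 7753840668 / 2205888503827875263242133984375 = 0.00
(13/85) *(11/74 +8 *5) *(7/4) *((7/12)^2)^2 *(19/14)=1761942637/1043435520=1.69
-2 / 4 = -0.50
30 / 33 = 10 / 11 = 0.91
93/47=1.98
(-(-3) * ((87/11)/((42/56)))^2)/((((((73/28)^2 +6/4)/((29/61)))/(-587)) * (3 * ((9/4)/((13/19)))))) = -9338378742784/8210292255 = -1137.40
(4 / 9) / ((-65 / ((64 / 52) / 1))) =-64 / 7605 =-0.01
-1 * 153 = -153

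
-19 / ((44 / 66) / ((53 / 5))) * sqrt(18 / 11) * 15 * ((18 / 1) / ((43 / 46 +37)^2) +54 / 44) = -7186.66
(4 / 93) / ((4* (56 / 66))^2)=363 / 97216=0.00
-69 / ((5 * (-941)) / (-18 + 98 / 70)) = -5727 / 23525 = -0.24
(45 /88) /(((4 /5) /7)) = 1575 /352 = 4.47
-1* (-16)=16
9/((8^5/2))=9/16384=0.00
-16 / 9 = -1.78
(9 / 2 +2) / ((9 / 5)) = 65 / 18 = 3.61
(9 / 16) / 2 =9 / 32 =0.28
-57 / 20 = -2.85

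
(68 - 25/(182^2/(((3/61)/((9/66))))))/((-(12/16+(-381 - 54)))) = 137397802/877429917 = 0.16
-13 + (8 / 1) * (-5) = -53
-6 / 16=-3 / 8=-0.38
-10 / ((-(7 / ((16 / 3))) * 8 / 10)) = 200 / 21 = 9.52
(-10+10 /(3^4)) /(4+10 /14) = -5600 /2673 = -2.10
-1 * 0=0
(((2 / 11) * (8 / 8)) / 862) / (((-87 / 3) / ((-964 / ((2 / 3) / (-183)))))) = -264618 / 137489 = -1.92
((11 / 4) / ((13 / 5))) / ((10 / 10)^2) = 55 / 52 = 1.06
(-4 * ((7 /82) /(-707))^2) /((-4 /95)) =95 /68591524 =0.00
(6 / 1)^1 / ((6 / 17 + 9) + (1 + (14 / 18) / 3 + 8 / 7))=19278 / 37769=0.51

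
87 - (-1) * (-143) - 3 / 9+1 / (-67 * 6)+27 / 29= -215303 / 3886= -55.40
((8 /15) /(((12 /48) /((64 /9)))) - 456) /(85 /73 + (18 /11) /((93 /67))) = -1481432216 /7874685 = -188.13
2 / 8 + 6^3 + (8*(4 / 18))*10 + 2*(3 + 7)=9145 / 36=254.03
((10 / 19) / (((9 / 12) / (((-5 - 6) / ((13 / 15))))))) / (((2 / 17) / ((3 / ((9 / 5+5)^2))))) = -20625 / 4199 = -4.91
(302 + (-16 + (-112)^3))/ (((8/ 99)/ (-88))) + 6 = 1529655144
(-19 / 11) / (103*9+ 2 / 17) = -0.00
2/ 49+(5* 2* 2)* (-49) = -48018/ 49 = -979.96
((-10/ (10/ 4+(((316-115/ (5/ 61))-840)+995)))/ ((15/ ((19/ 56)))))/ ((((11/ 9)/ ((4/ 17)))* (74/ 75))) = 4275/ 90036947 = 0.00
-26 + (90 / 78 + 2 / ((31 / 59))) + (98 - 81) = -1628 / 403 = -4.04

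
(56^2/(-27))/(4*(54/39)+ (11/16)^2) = -10436608/540135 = -19.32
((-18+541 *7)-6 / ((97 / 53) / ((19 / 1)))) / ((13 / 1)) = 359551 / 1261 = 285.13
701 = 701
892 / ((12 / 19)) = 4237 / 3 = 1412.33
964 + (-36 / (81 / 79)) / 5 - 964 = -316 / 45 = -7.02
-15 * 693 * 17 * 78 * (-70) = 964863900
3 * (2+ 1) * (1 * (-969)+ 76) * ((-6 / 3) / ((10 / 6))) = 9644.40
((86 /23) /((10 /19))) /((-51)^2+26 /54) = 22059 /8077600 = 0.00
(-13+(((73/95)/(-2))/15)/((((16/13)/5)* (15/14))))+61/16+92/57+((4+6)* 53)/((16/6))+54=2095429/8550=245.08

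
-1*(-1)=1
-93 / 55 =-1.69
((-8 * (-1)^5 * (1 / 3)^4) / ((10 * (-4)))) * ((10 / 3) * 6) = -4 / 81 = -0.05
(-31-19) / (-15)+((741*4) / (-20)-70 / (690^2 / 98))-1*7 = -3615529 / 23805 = -151.88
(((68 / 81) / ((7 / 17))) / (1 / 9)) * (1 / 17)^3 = 4 / 1071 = 0.00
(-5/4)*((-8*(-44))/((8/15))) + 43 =-782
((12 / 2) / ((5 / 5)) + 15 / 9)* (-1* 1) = -23 / 3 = -7.67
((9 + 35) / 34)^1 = 22 / 17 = 1.29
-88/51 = -1.73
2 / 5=0.40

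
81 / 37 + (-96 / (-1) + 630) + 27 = 27942 / 37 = 755.19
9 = 9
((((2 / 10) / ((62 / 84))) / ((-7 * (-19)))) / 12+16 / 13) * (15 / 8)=282759 / 122512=2.31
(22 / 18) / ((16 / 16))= 11 / 9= 1.22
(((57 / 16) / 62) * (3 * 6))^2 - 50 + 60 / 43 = -502857173 / 10578688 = -47.53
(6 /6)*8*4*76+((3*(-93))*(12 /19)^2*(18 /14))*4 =4699328 /2527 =1859.65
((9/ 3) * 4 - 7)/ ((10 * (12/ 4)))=1/ 6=0.17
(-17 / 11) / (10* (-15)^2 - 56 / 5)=-85 / 123134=-0.00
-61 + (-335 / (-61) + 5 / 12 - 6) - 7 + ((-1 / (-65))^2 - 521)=-1821882643 / 3092700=-589.09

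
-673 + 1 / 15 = -10094 / 15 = -672.93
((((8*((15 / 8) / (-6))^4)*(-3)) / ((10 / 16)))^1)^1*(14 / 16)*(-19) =49875 / 8192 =6.09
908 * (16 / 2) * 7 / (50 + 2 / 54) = 196128 / 193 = 1016.21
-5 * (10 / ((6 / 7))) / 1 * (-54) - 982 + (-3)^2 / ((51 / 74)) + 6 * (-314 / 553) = 20472106 / 9401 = 2177.65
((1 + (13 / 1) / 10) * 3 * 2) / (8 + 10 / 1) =23 / 30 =0.77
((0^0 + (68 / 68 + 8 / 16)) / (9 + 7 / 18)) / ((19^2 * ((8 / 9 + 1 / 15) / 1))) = 2025 / 2623387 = 0.00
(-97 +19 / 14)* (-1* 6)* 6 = 24102 / 7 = 3443.14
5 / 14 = 0.36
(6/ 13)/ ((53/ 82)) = 492/ 689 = 0.71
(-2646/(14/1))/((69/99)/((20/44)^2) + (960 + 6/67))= -949725/4841401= -0.20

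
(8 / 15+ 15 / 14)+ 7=1807 / 210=8.60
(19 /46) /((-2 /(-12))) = 57 /23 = 2.48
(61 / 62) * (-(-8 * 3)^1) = 732 / 31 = 23.61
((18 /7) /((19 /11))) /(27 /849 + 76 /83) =1.57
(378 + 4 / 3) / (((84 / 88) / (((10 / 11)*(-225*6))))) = -3414000 / 7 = -487714.29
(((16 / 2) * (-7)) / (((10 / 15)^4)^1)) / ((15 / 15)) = -567 / 2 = -283.50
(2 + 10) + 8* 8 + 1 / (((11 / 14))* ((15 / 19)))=12806 / 165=77.61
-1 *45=-45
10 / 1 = 10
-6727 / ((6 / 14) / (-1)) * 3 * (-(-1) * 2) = 94178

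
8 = 8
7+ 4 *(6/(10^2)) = 181/25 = 7.24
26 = 26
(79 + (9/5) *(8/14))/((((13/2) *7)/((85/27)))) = 95234/17199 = 5.54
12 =12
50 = 50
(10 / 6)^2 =25 / 9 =2.78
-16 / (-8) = 2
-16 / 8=-2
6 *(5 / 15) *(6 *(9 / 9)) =12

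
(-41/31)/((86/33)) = -1353/2666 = -0.51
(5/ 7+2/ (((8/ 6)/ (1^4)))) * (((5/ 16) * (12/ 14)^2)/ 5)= 279/ 2744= 0.10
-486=-486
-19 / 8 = -2.38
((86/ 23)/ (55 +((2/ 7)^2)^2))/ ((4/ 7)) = 722701/ 6075266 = 0.12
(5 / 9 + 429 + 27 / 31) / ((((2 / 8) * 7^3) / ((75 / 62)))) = 6004450 / 988869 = 6.07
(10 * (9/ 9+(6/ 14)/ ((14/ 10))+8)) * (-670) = -3055200/ 49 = -62351.02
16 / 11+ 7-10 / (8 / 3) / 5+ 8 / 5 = 2047 / 220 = 9.30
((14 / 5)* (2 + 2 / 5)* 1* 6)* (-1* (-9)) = 9072 / 25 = 362.88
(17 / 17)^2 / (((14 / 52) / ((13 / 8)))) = 169 / 28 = 6.04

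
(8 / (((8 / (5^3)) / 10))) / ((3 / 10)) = 12500 / 3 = 4166.67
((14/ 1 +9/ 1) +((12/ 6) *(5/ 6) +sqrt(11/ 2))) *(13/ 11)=13 *sqrt(22)/ 22 +962/ 33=31.92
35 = 35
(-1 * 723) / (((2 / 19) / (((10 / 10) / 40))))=-13737 / 80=-171.71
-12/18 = -2/3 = -0.67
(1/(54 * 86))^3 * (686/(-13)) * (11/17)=-3773/11067229379232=-0.00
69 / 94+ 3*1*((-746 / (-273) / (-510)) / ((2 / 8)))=1460897 / 2181270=0.67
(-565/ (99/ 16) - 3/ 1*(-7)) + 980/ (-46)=-208613/ 2277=-91.62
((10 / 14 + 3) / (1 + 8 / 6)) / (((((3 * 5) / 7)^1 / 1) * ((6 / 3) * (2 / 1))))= 13 / 70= 0.19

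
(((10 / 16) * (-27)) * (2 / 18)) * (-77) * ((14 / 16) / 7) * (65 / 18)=25025 / 384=65.17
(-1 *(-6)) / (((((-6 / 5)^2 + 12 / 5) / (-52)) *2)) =-325 / 8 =-40.62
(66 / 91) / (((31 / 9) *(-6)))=-99 / 2821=-0.04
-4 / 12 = -1 / 3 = -0.33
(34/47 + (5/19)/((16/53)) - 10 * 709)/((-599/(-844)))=-21369896219/2139628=-9987.67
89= 89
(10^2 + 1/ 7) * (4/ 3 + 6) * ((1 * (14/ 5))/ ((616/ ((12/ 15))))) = 1402/ 525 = 2.67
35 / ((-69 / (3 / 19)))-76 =-33247 / 437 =-76.08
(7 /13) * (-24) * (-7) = 1176 /13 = 90.46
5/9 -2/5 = 7/45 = 0.16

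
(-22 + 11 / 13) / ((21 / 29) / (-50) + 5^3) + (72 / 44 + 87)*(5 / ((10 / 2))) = 88.47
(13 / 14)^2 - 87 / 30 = -1997 / 980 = -2.04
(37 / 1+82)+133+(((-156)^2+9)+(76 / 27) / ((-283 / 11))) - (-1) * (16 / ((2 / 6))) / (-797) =149791671509 / 6089877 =24596.83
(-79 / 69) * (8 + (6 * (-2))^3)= 135880 / 69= 1969.28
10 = 10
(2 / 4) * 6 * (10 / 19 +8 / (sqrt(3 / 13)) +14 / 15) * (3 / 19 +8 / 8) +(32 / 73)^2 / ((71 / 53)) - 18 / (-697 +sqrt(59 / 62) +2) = 2 * sqrt(3658) / 3327499 +11907089697626572 / 2272475495424505 +176 * sqrt(39) / 19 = 63.09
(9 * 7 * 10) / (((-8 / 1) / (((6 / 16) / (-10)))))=189 / 64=2.95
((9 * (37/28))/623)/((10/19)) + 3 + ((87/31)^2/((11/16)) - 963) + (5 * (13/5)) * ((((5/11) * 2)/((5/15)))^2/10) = -19043445322353/20284057640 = -938.84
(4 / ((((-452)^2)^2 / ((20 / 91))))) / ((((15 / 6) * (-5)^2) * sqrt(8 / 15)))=sqrt(30) / 11869847880800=0.00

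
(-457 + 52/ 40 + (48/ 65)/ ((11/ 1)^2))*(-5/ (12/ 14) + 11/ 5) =52087939/ 31460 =1655.69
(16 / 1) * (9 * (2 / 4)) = 72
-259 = -259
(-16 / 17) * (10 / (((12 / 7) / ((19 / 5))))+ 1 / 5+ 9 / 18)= -5488 / 255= -21.52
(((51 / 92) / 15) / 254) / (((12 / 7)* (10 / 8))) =119 / 1752600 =0.00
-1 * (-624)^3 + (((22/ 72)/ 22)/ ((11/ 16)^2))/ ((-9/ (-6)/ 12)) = 264595009792/ 1089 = 242970624.24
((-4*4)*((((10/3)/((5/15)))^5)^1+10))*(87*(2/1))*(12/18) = -185618560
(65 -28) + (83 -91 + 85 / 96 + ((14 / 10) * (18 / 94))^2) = 158821549 / 5301600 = 29.96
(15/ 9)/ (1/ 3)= 5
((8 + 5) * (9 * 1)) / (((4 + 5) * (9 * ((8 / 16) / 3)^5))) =11232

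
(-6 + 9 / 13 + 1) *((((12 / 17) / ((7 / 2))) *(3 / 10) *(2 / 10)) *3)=-864 / 5525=-0.16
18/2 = 9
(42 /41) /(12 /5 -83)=-210 /16523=-0.01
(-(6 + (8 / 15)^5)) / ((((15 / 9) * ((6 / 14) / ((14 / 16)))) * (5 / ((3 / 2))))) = -112430941 / 50625000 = -2.22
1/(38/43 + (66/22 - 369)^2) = 43/5760146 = 0.00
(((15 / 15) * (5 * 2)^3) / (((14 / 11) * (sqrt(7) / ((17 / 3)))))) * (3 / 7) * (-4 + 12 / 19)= -5984000 * sqrt(7) / 6517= -2429.37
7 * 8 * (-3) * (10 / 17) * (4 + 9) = -21840 / 17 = -1284.71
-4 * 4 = -16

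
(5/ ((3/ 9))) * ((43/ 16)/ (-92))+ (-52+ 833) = 1148987/ 1472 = 780.56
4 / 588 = 1 / 147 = 0.01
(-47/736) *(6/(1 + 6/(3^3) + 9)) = -1269/33856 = -0.04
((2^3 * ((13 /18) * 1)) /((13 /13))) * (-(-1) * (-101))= -5252 /9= -583.56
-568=-568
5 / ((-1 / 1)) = -5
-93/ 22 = -4.23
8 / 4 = 2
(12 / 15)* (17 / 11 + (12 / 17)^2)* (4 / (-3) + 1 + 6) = 25988 / 2805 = 9.26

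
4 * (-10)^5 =-400000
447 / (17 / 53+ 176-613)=-23691 / 23144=-1.02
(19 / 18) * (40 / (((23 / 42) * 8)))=9.64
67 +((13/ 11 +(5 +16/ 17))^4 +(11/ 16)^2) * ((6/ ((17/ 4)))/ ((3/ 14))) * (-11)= -5639994317920335/ 30237274672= -186524.56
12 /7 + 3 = 33 /7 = 4.71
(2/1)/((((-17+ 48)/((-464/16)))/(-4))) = 232/31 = 7.48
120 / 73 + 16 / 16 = 2.64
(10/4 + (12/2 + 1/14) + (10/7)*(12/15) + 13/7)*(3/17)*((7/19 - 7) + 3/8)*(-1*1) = 231093/18088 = 12.78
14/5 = 2.80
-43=-43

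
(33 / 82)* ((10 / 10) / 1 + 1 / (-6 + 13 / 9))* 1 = 528 / 1681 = 0.31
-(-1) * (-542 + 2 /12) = -3251 /6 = -541.83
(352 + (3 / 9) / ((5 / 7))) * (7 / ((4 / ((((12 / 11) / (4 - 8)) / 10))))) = -37009 / 2200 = -16.82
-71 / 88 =-0.81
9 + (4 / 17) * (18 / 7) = 1143 / 119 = 9.61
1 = 1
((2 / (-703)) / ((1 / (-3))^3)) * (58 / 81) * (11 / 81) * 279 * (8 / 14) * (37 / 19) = 158224 / 68229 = 2.32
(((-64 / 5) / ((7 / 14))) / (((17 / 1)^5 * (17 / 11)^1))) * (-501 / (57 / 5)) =235136 / 458613811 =0.00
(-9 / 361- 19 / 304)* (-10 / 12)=2525 / 34656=0.07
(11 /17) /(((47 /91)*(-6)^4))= 1001 /1035504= 0.00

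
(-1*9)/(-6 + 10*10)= -9/94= -0.10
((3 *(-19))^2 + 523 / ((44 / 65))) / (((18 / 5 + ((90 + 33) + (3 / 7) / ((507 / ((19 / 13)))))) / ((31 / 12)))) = 421806061495 / 5140081056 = 82.06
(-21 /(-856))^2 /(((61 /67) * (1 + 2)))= 9849 /44696896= 0.00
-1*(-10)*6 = 60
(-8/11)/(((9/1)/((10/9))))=-80/891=-0.09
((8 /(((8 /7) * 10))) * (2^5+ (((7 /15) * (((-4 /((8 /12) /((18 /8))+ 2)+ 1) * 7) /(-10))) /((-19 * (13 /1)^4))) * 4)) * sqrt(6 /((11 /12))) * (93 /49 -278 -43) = -631285164382056 * sqrt(22) /161915879125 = -18287.21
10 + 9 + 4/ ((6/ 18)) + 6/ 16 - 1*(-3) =275/ 8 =34.38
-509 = -509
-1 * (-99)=99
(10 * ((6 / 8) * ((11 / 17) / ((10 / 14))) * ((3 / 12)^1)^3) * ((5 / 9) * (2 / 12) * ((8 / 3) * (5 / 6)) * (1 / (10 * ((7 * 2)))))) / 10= 11 / 705024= 0.00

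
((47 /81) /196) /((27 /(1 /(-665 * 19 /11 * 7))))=-517 /37912126140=-0.00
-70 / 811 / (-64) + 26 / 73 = 0.36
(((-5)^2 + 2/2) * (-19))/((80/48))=-1482/5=-296.40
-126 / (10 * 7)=-9 / 5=-1.80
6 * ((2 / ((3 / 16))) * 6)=384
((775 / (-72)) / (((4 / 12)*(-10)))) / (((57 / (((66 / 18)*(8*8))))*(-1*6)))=-3410 / 1539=-2.22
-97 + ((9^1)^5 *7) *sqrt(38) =-97 + 413343 *sqrt(38) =2547920.38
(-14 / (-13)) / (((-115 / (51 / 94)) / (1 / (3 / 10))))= -238 / 14053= -0.02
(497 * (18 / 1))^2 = 80030916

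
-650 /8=-325 /4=-81.25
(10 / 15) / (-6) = -1 / 9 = -0.11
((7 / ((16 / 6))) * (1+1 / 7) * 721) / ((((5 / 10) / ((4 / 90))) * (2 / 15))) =1442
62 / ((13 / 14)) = 868 / 13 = 66.77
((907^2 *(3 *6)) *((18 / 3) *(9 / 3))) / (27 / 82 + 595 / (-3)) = -65568415896 / 48709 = -1346125.27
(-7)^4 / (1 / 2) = 4802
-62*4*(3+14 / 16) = -961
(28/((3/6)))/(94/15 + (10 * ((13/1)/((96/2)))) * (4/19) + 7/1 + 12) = 10640/4909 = 2.17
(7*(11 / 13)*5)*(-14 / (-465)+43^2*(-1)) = -66202367 / 1209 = -54757.95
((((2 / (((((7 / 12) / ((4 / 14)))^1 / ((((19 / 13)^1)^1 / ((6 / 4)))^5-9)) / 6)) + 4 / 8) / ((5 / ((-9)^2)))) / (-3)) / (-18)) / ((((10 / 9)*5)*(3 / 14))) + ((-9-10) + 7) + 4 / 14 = -92075906233 / 3898576500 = -23.62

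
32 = 32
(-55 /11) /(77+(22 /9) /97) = -4365 /67243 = -0.06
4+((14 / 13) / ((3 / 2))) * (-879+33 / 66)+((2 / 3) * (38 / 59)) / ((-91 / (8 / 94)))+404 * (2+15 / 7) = 792606286 / 757029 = 1047.00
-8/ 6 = -4/ 3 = -1.33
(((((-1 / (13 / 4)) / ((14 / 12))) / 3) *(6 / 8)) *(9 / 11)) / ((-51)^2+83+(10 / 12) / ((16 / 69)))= -1728 / 86089003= -0.00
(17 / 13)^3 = 4913 / 2197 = 2.24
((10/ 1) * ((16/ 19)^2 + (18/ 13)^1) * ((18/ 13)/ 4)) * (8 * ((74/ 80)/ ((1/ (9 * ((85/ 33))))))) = 1243.30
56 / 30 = 1.87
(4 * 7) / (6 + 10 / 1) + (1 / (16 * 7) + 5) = 757 / 112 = 6.76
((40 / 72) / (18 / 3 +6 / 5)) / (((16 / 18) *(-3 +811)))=25 / 232704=0.00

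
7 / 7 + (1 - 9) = -7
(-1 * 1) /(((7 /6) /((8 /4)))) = -12 /7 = -1.71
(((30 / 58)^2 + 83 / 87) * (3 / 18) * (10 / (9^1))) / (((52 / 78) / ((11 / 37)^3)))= 10255355 / 1150177671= 0.01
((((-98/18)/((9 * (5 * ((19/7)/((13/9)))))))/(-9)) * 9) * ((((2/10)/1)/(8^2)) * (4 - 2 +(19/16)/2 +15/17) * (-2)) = -8431969/6027955200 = -0.00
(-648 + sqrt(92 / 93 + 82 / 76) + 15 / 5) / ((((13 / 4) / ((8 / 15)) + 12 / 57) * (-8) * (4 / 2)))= 24510 / 3833 - sqrt(25830006) / 356469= 6.38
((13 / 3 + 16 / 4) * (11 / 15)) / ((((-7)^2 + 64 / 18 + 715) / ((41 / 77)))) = 205 / 48356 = 0.00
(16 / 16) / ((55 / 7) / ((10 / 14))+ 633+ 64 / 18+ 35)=9 / 6143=0.00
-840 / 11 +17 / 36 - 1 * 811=-351209 / 396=-886.89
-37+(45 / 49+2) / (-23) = -41842 / 1127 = -37.13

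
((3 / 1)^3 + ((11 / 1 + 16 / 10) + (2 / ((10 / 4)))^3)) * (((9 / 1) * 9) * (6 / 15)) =812268 / 625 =1299.63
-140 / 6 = -70 / 3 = -23.33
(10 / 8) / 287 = 5 / 1148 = 0.00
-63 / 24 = -21 / 8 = -2.62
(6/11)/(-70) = -3/385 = -0.01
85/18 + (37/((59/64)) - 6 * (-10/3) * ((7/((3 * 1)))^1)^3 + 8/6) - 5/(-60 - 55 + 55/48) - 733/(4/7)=-6842303693/6964596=-982.44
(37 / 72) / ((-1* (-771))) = 37 / 55512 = 0.00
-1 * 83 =-83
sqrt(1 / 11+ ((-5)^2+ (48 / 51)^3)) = 2 *sqrt(65498807) / 3179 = 5.09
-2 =-2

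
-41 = -41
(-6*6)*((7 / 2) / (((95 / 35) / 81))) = -71442 / 19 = -3760.11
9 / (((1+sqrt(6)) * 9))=0.29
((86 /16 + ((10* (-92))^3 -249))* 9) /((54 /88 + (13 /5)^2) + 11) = -5139342407925 /13474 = -381426629.65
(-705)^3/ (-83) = 350402625/ 83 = 4221718.37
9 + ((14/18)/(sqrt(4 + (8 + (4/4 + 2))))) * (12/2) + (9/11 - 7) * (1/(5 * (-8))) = 10.36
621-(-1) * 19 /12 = 7471 /12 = 622.58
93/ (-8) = -93/ 8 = -11.62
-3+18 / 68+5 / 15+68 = 6691 / 102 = 65.60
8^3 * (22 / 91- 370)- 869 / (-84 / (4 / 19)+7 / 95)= -93270106049 / 492674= -189314.04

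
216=216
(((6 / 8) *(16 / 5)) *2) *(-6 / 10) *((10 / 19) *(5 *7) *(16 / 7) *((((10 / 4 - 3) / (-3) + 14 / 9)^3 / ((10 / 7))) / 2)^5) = -394380658296933636424686457 / 178036349601488486400000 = -2215.17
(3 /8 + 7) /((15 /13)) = 767 /120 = 6.39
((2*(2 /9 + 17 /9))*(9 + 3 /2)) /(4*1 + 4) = 5.54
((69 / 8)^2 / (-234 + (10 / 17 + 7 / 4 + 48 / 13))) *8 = -350727 / 134350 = -2.61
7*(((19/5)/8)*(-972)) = -32319/10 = -3231.90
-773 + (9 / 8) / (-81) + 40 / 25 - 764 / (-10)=-50041 / 72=-695.01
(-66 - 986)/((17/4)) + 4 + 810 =9630/17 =566.47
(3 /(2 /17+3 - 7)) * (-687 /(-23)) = -11679 /506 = -23.08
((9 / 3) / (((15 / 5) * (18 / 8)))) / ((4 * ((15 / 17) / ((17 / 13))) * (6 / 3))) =289 / 3510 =0.08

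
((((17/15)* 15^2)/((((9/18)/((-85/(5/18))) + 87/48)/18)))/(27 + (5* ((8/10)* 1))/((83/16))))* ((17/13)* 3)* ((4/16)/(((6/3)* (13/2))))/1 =2378167128/345370597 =6.89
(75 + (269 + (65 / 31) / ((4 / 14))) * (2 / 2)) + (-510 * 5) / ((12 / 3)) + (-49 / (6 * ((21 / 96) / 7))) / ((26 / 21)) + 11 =-486.24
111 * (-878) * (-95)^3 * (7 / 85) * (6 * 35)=24566067508500 / 17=1445062794617.65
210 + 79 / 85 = 17929 / 85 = 210.93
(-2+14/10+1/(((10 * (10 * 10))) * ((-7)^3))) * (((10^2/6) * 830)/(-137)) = 17081483/281946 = 60.58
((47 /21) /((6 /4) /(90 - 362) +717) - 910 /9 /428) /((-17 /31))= 4222470971 /9932885970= 0.43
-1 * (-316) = 316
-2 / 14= -1 / 7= -0.14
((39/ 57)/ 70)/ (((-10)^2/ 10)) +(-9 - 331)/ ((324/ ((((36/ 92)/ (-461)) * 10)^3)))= 15506532340951/ 15853966098819100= 0.00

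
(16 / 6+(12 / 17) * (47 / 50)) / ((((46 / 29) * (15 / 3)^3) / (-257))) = -15822719 / 3665625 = -4.32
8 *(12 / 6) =16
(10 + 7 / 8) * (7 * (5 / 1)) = 3045 / 8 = 380.62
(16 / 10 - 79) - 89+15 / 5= -817 / 5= -163.40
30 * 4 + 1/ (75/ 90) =606/ 5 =121.20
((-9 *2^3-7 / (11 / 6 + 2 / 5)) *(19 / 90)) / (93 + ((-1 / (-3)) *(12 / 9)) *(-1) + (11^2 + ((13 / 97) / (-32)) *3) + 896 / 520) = -1929753696 / 26189545379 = -0.07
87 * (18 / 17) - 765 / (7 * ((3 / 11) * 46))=456567 / 5474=83.41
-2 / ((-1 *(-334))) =-1 / 167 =-0.01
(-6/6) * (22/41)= -22/41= -0.54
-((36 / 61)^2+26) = -98042 / 3721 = -26.35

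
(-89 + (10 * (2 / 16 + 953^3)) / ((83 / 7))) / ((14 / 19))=4604582740893 / 4648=990658937.37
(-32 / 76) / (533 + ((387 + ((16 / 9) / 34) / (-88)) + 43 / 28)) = -376992 / 825101999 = -0.00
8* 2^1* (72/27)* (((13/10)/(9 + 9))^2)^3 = 4826809/797161500000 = 0.00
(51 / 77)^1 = 51 / 77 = 0.66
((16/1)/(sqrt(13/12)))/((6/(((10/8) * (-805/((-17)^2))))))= -8.92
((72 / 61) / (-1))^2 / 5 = 5184 / 18605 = 0.28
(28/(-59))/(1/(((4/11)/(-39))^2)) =-448/10858419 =-0.00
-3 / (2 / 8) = -12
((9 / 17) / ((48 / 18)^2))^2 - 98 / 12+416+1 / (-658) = 476498948027 / 1168355328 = 407.84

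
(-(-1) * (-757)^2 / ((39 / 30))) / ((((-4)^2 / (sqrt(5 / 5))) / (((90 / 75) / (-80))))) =-1719147 / 4160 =-413.26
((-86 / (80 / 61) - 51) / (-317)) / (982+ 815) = 4663 / 22785960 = 0.00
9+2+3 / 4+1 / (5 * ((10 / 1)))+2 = 1377 / 100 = 13.77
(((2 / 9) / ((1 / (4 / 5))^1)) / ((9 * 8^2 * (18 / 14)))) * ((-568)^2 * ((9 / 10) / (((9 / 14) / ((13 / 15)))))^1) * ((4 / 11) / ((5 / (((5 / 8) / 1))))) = 12844468 / 3007125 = 4.27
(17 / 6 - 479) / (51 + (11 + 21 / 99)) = -31427 / 4106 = -7.65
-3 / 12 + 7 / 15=13 / 60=0.22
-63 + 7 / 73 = -4592 / 73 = -62.90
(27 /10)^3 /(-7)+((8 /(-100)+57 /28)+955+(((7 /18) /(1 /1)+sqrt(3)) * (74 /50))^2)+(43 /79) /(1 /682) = 9583 * sqrt(3) /5625+298379949359 /223965000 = 1335.21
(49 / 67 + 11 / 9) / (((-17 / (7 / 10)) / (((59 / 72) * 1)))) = -243257 / 3690360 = -0.07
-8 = -8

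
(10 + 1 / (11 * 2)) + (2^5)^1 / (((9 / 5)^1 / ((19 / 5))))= 15365 / 198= 77.60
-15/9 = -5/3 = -1.67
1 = 1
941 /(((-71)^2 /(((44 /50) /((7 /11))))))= 227722 /882175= 0.26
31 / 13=2.38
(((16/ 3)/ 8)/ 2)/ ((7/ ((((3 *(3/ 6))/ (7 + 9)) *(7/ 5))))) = 1/ 160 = 0.01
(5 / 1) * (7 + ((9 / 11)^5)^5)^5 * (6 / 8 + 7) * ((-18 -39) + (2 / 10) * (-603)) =-116214233.56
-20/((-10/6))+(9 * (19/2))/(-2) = -123/4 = -30.75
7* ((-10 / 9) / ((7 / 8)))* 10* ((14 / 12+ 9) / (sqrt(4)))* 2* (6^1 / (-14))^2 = -24400 / 147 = -165.99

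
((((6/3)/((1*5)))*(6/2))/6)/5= 1/25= 0.04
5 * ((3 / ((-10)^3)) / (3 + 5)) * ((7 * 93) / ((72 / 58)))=-6293 / 6400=-0.98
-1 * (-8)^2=-64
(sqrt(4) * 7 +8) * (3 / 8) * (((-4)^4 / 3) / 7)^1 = 704 / 7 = 100.57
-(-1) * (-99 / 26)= -99 / 26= -3.81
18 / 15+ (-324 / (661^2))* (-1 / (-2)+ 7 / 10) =2619582 / 2184605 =1.20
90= 90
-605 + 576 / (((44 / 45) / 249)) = 1606865 / 11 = 146078.64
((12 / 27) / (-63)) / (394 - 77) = -4 / 179739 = -0.00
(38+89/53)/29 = 2103/1537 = 1.37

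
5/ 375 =1/ 75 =0.01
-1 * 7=-7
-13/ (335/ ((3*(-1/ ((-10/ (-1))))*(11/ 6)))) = 143/ 6700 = 0.02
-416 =-416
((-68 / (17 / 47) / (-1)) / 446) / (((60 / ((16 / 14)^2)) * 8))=188 / 163905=0.00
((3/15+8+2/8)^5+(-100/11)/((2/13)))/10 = 1514363410339/352000000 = 4302.17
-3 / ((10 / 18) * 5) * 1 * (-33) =891 / 25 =35.64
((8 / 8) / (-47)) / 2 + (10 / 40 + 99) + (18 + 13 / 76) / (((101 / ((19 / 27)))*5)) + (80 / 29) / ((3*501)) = 99.27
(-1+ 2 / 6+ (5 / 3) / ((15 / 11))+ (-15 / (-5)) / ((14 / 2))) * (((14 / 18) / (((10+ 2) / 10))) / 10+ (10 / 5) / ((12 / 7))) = 589 / 486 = 1.21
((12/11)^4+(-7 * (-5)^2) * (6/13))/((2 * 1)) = -7551741/190333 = -39.68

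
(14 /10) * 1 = 7 /5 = 1.40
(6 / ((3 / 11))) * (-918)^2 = 18539928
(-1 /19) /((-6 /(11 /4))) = 0.02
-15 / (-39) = 0.38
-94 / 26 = -47 / 13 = -3.62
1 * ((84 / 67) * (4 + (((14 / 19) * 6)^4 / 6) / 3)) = 276127824 / 8731507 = 31.62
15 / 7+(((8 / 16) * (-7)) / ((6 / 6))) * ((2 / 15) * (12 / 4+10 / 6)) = -11 / 315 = -0.03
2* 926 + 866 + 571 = 3289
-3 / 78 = -1 / 26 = -0.04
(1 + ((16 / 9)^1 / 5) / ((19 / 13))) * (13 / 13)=1063 / 855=1.24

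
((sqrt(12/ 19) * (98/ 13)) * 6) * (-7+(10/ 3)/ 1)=-4312 * sqrt(57)/ 247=-131.80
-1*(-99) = 99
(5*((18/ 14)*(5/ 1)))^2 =50625/ 49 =1033.16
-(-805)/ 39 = 805/ 39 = 20.64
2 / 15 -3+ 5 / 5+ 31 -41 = -178 / 15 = -11.87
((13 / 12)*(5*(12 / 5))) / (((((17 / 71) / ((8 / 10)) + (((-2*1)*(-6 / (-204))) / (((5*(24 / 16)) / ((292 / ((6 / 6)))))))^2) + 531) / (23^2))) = 9769095900 / 762185933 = 12.82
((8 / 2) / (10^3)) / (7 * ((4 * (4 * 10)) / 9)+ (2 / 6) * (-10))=9 / 272500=0.00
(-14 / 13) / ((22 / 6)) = -42 / 143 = -0.29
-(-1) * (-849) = -849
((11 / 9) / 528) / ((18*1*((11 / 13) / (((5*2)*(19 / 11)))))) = 1235 / 470448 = 0.00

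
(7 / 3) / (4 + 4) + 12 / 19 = 421 / 456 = 0.92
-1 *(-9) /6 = 3 /2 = 1.50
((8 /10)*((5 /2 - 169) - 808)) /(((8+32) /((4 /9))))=-1949 /225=-8.66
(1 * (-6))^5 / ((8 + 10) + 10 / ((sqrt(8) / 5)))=-279936 / 23 + 194400 * sqrt(2) / 23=-217.95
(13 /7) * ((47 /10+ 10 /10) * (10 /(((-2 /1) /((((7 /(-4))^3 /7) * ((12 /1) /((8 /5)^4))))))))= 9725625 /131072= 74.20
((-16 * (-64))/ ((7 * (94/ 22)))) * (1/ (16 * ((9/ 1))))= 704/ 2961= 0.24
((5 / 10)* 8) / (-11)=-4 / 11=-0.36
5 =5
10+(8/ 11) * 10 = 190/ 11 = 17.27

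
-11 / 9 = -1.22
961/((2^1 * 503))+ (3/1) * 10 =31141/1006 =30.96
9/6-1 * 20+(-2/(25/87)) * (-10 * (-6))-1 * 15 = -4511/10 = -451.10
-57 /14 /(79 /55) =-3135 /1106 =-2.83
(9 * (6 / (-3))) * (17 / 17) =-18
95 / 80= 1.19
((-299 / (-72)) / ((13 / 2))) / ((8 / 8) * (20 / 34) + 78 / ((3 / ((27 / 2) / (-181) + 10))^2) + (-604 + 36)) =12809551 / 5741740758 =0.00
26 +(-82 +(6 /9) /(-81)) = -56.01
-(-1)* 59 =59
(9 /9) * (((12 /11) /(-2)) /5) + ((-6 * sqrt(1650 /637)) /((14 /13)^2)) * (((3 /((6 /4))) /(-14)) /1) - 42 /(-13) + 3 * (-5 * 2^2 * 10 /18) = -64804 /2145 + 195 * sqrt(858) /4802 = -29.02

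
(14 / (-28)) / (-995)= 1 / 1990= 0.00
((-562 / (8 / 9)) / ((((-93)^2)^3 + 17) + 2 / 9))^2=518063121 / 542500801562146034691686656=0.00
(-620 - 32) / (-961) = 652 / 961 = 0.68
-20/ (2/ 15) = -150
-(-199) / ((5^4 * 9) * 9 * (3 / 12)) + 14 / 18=40171 / 50625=0.79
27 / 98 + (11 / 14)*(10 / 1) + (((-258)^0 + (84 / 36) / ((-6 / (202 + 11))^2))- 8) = 1729729 / 588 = 2941.72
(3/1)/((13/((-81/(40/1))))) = -243/520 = -0.47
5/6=0.83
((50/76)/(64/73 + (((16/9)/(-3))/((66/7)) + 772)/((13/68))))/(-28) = -21138975/3633518137984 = -0.00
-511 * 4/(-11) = 2044/11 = 185.82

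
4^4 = 256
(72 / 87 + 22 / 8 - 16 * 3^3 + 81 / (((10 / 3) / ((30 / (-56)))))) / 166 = -716899 / 269584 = -2.66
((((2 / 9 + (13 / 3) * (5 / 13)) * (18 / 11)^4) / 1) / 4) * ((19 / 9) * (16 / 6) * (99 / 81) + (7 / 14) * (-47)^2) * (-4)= -220373448 / 14641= -15051.80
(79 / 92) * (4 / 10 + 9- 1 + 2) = 1027 / 115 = 8.93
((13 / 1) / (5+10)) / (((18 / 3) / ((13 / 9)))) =0.21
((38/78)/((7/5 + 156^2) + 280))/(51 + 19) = 0.00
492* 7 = 3444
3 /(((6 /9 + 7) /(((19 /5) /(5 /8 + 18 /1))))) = 1368 /17135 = 0.08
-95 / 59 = -1.61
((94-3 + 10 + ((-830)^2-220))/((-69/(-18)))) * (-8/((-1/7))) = 10062192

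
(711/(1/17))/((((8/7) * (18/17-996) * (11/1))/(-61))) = 29246511/496144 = 58.95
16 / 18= 8 / 9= 0.89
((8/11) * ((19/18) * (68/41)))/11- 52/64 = -497749/714384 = -0.70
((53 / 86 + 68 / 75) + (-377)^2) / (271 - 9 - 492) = -916741873 / 1483500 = -617.96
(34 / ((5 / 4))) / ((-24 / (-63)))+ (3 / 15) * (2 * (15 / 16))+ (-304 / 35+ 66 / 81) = 96623 / 1512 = 63.90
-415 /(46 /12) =-108.26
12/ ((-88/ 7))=-21/ 22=-0.95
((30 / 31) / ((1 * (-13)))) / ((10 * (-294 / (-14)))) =-1 / 2821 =-0.00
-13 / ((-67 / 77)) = 1001 / 67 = 14.94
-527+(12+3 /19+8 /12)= -29308 /57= -514.18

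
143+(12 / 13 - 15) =1676 / 13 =128.92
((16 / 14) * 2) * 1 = 16 / 7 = 2.29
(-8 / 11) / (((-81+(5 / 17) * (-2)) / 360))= 3.21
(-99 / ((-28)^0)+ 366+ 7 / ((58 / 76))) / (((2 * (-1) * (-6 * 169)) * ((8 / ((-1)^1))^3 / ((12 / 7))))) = -8009 / 17565184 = -0.00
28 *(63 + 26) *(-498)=-1241016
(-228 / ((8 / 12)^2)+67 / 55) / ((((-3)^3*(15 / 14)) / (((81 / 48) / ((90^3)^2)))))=0.00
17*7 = 119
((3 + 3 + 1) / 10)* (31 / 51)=217 / 510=0.43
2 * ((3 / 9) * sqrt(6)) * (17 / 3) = 9.25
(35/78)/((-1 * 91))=-5/1014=-0.00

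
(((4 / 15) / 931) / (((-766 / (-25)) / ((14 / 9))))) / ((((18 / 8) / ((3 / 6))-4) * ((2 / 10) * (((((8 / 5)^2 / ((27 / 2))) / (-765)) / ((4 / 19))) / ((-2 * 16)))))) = 3825000 / 967841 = 3.95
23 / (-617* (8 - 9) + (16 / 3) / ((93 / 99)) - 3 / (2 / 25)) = 1426 / 36281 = 0.04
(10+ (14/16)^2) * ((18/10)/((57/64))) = 2067/95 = 21.76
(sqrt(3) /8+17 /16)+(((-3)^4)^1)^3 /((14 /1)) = sqrt(3) /8+4251647 /112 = 37961.35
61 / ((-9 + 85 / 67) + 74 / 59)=-241133 / 25604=-9.42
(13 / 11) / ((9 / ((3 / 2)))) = 13 / 66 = 0.20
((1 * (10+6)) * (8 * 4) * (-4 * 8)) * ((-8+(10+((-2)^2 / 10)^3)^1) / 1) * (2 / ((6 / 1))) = -1409024 / 125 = -11272.19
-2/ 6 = -1/ 3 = -0.33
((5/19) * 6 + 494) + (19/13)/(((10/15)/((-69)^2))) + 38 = 5419751/494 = 10971.16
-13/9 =-1.44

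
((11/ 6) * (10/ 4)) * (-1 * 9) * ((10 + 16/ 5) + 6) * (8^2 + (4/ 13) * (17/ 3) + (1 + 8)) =-769560/ 13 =-59196.92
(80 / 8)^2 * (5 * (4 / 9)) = 2000 / 9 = 222.22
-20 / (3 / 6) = -40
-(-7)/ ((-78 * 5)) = -7/ 390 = -0.02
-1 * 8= -8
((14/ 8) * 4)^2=49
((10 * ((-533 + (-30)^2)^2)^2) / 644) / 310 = 18141126721 / 19964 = 908691.98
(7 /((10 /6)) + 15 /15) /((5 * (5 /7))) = 182 /125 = 1.46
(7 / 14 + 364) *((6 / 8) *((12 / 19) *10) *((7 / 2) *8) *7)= 6429780 / 19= 338409.47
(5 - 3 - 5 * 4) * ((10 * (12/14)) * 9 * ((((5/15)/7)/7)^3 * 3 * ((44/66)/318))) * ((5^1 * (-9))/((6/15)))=13500/43647779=0.00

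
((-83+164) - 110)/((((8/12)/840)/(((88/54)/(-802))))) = 89320/1203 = 74.25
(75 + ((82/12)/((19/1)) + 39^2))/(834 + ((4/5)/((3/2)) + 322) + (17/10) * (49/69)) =20928275/15177979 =1.38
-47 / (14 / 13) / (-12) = 611 / 168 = 3.64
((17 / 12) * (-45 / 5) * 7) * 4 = -357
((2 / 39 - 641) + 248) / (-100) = 613 / 156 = 3.93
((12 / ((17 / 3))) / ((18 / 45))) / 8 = 45 / 68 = 0.66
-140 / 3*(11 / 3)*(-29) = 44660 / 9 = 4962.22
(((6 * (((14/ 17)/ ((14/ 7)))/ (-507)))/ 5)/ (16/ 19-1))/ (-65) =-266/ 2801175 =-0.00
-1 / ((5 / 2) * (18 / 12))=-4 / 15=-0.27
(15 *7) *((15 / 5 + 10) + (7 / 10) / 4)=11067 / 8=1383.38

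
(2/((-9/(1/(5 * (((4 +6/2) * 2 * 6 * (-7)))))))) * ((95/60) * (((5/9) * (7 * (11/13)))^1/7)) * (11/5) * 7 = 2299/2653560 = 0.00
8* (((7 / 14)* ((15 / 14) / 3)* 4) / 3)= 40 / 21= 1.90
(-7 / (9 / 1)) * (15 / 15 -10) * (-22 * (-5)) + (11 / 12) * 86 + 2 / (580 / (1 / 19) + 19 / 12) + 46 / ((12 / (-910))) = -698195213 / 264518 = -2639.50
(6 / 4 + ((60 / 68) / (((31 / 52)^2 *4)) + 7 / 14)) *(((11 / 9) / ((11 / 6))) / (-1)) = -85628 / 49011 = -1.75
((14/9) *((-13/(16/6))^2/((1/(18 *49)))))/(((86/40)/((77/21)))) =9564555/172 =55607.88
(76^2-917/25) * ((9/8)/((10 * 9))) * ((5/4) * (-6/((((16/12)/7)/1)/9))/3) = -27118287/3200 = -8474.46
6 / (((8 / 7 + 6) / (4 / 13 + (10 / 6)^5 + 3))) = 357518 / 26325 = 13.58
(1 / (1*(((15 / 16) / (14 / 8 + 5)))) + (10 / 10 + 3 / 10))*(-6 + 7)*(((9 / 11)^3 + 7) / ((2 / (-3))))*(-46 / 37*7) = 41243853 / 49247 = 837.49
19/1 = 19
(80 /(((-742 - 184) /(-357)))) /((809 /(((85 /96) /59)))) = 50575 /88397812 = 0.00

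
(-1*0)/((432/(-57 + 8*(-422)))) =0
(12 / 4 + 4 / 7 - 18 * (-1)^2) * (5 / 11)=-505 / 77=-6.56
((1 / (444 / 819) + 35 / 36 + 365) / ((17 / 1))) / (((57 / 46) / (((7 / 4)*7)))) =138038341 / 645354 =213.90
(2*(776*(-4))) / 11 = -6208 / 11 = -564.36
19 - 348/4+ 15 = -53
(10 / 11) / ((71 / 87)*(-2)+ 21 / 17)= -14790 / 6457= -2.29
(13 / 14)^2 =169 / 196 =0.86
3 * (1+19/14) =99/14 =7.07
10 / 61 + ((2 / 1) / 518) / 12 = 31141 / 189588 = 0.16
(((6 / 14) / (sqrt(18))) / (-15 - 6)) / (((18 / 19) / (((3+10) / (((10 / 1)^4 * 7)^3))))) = -247 * sqrt(2) / 1815156000000000000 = -0.00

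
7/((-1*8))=-7/8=-0.88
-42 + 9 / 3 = -39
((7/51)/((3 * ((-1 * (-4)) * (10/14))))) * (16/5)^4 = 802816/478125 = 1.68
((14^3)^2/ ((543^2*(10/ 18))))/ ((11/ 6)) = 45177216/ 1801855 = 25.07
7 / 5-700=-3493 / 5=-698.60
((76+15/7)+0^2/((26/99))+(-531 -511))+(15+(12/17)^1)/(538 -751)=-8144252/8449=-963.93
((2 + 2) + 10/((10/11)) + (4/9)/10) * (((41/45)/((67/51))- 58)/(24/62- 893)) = 1208704291/1251420975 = 0.97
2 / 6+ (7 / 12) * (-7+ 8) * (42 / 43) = 233 / 258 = 0.90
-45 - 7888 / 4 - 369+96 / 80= -11924 / 5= -2384.80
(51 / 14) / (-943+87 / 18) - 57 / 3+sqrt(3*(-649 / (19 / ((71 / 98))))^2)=-748810 / 39403+46079*sqrt(3) / 1862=23.86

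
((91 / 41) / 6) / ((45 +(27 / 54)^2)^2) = 728 / 4029603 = 0.00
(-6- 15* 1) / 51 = -7 / 17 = -0.41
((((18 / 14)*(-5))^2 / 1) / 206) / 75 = 27 / 10094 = 0.00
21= 21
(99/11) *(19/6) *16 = 456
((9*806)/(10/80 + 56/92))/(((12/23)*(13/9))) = 65596/5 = 13119.20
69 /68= 1.01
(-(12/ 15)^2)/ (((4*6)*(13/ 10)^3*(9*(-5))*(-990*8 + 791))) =-0.00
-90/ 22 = -45/ 11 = -4.09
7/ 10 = 0.70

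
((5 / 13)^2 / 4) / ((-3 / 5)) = -125 / 2028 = -0.06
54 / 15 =18 / 5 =3.60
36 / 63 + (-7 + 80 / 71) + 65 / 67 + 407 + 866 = 42245387 / 33299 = 1268.67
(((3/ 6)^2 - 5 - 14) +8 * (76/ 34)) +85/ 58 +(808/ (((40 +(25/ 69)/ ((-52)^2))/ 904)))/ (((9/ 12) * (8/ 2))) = 89590896087203/ 14717164180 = 6087.51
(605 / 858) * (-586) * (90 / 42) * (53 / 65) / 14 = -854095 / 16562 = -51.57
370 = 370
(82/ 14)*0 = 0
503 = 503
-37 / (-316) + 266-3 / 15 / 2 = 420307 / 1580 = 266.02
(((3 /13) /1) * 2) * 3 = 18 /13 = 1.38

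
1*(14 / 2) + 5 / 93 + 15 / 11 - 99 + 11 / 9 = -89.36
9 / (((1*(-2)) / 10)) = -45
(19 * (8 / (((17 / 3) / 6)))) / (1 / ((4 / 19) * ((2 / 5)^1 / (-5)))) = -2.71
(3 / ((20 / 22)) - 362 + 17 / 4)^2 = 125634.80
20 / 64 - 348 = -5563 / 16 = -347.69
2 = 2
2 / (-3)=-2 / 3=-0.67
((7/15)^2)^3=117649/11390625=0.01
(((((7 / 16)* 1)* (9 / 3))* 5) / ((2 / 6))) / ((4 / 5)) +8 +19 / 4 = 37.36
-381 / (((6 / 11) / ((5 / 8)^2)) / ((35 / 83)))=-1222375 / 10624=-115.06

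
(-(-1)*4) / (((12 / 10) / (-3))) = -10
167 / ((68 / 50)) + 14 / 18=37813 / 306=123.57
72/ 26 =2.77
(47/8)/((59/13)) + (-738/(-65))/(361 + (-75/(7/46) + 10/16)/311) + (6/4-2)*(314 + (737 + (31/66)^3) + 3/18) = -2412351708794411107/4601010887169840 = -524.31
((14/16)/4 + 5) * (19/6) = 3173/192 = 16.53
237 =237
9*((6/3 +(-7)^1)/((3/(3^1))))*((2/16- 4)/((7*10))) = 279/112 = 2.49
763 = 763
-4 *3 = -12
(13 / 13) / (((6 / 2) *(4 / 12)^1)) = 1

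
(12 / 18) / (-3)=-2 / 9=-0.22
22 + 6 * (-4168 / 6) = -4146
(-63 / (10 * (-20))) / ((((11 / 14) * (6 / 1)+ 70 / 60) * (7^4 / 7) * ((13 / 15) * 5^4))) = 0.00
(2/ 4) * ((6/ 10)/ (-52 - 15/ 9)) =-9/ 1610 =-0.01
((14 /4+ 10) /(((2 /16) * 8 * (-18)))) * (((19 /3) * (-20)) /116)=95 /116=0.82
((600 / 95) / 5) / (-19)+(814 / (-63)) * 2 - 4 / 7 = -602216 / 22743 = -26.48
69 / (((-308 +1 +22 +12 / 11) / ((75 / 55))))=-115 / 347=-0.33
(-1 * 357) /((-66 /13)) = 1547 /22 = 70.32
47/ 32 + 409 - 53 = 11439/ 32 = 357.47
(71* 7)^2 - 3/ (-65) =16055588/ 65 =247009.05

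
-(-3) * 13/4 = 39/4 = 9.75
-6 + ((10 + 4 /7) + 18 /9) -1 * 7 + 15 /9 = 26 /21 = 1.24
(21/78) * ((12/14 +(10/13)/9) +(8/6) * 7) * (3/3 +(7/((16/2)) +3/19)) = 54178/9633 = 5.62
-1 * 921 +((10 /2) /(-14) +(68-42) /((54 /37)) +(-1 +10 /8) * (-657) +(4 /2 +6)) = -801203 /756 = -1059.79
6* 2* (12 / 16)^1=9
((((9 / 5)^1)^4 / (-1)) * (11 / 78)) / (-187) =0.01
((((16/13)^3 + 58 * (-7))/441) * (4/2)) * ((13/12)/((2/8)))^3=-197308/1323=-149.14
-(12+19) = -31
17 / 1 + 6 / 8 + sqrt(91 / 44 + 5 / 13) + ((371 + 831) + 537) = sqrt(200629) / 286 + 7027 / 4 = 1758.32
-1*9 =-9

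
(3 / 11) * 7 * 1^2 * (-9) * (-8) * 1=1512 / 11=137.45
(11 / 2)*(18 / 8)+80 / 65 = 1415 / 104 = 13.61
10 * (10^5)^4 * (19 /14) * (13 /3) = 123500000000000000000000 /21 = 5880952380952380952380.95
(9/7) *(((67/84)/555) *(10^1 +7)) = 1139/36260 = 0.03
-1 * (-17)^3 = 4913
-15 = -15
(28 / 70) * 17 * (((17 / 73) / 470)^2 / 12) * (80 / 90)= 4913 / 39729693375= 0.00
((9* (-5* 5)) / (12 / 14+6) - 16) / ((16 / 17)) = -13277 / 256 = -51.86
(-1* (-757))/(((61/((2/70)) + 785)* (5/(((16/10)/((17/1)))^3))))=48448/1120778125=0.00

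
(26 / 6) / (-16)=-13 / 48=-0.27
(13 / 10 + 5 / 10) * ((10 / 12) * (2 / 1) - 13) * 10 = -204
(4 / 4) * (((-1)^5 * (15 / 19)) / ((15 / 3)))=-3 / 19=-0.16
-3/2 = -1.50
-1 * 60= -60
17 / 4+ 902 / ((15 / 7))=425.18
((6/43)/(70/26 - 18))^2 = 6084/73222249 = 0.00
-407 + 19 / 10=-4051 / 10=-405.10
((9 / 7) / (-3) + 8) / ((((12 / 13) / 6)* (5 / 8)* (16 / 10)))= 689 / 14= 49.21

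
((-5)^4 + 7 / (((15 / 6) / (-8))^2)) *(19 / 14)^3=119463203 / 68600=1741.45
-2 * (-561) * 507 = 568854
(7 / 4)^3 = 343 / 64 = 5.36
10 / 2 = 5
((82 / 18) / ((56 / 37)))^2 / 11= 2301289 / 2794176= 0.82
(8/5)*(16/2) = 64/5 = 12.80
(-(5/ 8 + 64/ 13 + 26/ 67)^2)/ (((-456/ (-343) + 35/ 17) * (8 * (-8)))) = 9976244891039/ 61392774090752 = 0.16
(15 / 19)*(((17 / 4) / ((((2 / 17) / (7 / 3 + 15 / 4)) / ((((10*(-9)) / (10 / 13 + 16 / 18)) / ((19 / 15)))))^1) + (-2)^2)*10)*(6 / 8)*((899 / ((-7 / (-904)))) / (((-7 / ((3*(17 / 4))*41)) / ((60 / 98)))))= 397988494071921979875 / 1345213072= 295855357307.98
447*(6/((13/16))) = 42912/13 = 3300.92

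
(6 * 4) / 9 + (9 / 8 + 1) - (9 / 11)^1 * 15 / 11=3.68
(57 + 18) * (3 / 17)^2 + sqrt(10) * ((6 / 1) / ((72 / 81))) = 23.68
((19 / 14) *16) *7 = 152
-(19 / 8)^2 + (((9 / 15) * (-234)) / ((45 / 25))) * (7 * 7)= -244969 / 64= -3827.64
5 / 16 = 0.31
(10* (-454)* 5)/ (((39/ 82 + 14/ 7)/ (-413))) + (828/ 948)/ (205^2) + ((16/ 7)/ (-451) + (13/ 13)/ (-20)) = 112299350589605873/ 29654016700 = 3786986.15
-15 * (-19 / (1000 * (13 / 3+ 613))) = 171 / 370400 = 0.00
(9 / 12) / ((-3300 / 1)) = -1 / 4400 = -0.00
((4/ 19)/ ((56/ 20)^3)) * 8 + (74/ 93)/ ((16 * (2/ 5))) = 1949645/ 9697296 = 0.20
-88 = -88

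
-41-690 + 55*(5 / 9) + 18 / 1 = -6142 / 9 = -682.44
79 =79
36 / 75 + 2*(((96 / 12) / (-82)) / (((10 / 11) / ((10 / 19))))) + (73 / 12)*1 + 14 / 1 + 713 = 171407351 / 233700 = 733.45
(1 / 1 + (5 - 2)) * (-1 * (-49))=196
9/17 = 0.53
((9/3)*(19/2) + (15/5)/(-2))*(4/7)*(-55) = -5940/7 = -848.57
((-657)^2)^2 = 186320859201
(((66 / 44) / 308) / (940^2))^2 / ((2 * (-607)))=-9 / 359659491122032640000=-0.00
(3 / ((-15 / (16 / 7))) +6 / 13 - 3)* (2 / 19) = -2726 / 8645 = -0.32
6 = 6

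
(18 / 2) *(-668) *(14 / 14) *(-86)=517032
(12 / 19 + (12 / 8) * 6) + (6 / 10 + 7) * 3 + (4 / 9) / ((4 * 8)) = 221927 / 6840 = 32.45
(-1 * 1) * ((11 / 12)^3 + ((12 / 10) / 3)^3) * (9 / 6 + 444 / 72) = -4144577 / 648000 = -6.40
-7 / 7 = -1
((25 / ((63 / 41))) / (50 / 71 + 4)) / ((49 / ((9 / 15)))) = 14555 / 343686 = 0.04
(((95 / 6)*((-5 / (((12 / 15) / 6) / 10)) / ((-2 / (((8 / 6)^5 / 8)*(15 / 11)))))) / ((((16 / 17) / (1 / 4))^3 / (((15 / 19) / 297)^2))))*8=383828125 / 169903236096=0.00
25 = 25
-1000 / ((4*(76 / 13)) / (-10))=8125 / 19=427.63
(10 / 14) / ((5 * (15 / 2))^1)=2 / 105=0.02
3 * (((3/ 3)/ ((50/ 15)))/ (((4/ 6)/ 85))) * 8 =918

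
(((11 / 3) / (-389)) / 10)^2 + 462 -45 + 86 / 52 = 741208089823 / 1770455700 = 418.65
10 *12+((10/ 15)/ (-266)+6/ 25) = 1199369/ 9975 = 120.24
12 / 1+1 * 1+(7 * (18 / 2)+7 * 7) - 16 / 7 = 859 / 7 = 122.71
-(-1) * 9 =9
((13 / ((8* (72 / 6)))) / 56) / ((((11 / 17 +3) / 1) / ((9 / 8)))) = 663 / 888832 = 0.00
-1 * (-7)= 7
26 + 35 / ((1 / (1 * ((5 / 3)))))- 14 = 211 / 3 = 70.33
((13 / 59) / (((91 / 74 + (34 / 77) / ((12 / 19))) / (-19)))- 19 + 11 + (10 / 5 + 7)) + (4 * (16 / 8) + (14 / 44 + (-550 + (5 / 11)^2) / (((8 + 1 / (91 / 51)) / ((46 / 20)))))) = -12887873515871 / 91683278566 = -140.57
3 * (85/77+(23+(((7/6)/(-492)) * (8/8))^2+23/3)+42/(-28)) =20311594013/223667136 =90.81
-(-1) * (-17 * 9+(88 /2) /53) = -8065 /53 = -152.17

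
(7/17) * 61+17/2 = 1143/34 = 33.62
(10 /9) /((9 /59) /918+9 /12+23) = 40120 /857571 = 0.05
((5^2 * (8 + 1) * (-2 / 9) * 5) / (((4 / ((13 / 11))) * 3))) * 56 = -45500 / 33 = -1378.79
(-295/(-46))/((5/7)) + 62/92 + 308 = 7306/23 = 317.65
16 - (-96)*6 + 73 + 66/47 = 31321/47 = 666.40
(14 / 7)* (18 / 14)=18 / 7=2.57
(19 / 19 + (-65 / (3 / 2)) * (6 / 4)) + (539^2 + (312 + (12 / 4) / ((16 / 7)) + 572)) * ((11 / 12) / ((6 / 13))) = 222221305 / 384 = 578701.32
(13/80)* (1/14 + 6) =221/224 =0.99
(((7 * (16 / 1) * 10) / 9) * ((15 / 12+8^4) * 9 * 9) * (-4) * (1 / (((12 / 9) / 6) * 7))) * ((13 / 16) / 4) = -86288085 / 4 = -21572021.25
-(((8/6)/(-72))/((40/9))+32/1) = -7679/240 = -32.00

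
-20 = -20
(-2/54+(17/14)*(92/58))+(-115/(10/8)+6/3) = -482936/5481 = -88.11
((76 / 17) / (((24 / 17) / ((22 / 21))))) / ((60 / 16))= 0.88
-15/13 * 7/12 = -35/52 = -0.67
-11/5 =-2.20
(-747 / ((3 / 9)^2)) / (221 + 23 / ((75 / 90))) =-33615 / 1243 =-27.04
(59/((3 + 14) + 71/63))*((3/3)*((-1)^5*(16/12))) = -2478/571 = -4.34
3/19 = 0.16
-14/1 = -14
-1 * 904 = -904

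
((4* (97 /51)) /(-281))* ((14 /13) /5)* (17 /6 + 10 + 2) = -241724 /2794545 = -0.09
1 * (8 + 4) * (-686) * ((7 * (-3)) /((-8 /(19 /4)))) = -102642.75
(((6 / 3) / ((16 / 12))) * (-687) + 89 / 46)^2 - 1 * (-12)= 1057958.41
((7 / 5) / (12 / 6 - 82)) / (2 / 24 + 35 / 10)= -0.00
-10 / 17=-0.59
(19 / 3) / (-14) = -19 / 42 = -0.45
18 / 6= 3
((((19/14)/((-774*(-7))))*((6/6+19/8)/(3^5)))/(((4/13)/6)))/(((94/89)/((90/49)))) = 109915/931664832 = 0.00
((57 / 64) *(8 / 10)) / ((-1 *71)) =-57 / 5680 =-0.01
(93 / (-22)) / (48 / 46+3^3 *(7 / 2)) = -713 / 16115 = -0.04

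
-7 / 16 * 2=-7 / 8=-0.88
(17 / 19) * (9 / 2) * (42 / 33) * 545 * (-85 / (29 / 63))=-3125686725 / 6061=-515704.79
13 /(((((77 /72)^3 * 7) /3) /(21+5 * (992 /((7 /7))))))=72506783232 /3195731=22688.64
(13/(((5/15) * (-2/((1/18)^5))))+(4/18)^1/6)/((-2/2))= -46643/1259712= -0.04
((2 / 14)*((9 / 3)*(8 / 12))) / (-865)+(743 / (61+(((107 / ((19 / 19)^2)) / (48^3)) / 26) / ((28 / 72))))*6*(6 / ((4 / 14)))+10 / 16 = 1535.34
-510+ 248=-262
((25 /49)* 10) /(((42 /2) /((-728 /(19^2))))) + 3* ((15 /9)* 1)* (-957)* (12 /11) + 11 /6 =-5218.66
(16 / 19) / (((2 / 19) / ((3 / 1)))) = 24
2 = 2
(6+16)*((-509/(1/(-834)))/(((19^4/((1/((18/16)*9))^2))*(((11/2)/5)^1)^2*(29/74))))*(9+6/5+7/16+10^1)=2766058455680/90918836613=30.42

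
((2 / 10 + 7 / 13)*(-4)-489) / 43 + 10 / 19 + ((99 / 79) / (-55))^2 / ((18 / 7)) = -36172978207 / 3314283050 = -10.91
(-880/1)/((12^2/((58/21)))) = -3190/189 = -16.88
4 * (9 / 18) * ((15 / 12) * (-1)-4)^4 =194481 / 128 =1519.38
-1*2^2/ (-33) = 4/ 33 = 0.12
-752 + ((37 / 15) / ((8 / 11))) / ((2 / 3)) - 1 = -59833 / 80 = -747.91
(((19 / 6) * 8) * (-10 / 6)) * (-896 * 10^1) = 3404800 / 9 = 378311.11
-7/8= -0.88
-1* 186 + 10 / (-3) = -568 / 3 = -189.33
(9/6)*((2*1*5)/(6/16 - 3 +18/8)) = -40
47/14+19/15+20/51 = 5.02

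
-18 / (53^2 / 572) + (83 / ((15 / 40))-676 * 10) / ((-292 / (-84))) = -386461016 / 205057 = -1884.65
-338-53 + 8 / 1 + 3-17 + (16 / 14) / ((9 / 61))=-24523 / 63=-389.25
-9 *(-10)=90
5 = 5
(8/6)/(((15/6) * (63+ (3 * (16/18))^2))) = 24/3155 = 0.01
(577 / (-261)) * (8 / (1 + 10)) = -4616 / 2871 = -1.61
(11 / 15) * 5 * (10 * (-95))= -10450 / 3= -3483.33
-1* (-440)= 440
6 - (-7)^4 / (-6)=2437 / 6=406.17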